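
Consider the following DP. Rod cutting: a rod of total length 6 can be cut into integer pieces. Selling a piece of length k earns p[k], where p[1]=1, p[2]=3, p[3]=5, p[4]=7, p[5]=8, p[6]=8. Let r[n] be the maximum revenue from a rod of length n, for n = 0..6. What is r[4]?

7

   n    0    1    2    3    4    5    6
r[n]    0    1    3    5    7    8   10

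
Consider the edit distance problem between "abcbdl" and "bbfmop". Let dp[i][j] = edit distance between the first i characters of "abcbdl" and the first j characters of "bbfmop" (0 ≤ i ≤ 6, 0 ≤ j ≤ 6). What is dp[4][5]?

   ''  b  b  f  m  o  p
''  0  1  2  3  4  5  6
 a  1  1  2  3  4  5  6
 b  2  1  1  2  3  4  5
 c  3  2  2  2  3  4  5
 b  4  3  2  3  3  4  5
 d  5  4  3  3  4  4  5
 l  6  5  4  4  4  5  5

4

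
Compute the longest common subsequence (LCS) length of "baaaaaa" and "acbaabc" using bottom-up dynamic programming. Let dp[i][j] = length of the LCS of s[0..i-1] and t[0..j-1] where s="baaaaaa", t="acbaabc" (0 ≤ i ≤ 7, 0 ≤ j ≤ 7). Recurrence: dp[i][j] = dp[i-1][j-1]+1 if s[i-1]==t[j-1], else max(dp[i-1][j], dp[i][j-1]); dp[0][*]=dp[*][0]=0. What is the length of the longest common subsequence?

   ''  a  c  b  a  a  b  c
''  0  0  0  0  0  0  0  0
 b  0  0  0  1  1  1  1  1
 a  0  1  1  1  2  2  2  2
 a  0  1  1  1  2  3  3  3
 a  0  1  1  1  2  3  3  3
 a  0  1  1  1  2  3  3  3
 a  0  1  1  1  2  3  3  3
 a  0  1  1  1  2  3  3  3

3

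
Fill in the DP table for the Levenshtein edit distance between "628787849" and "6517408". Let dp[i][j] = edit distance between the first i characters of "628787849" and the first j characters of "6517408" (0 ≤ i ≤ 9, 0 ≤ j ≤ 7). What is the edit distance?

   ''  6  5  1  7  4  0  8
''  0  1  2  3  4  5  6  7
 6  1  0  1  2  3  4  5  6
 2  2  1  1  2  3  4  5  6
 8  3  2  2  2  3  4  5  5
 7  4  3  3  3  2  3  4  5
 8  5  4  4  4  3  3  4  4
 7  6  5  5  5  4  4  4  5
 8  7  6  6  6  5  5  5  4
 4  8  7  7  7  6  5  6  5
 9  9  8  8  8  7  6  6  6

6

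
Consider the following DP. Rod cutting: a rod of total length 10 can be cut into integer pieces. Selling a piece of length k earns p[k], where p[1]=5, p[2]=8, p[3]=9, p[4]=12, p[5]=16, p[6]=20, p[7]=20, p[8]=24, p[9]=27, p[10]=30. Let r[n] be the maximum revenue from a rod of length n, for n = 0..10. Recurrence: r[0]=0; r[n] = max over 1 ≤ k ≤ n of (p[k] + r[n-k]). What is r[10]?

   n    0    1    2    3    4    5    6    7    8    9   10
r[n]    0    5   10   15   20   25   30   35   40   45   50

50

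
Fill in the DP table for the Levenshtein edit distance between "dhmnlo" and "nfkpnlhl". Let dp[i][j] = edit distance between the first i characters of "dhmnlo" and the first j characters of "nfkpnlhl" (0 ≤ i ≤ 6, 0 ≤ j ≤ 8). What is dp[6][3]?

   ''  n  f  k  p  n  l  h  l
''  0  1  2  3  4  5  6  7  8
 d  1  1  2  3  4  5  6  7  8
 h  2  2  2  3  4  5  6  6  7
 m  3  3  3  3  4  5  6  7  7
 n  4  3  4  4  4  4  5  6  7
 l  5  4  4  5  5  5  4  5  6
 o  6  5  5  5  6  6  5  5  6

5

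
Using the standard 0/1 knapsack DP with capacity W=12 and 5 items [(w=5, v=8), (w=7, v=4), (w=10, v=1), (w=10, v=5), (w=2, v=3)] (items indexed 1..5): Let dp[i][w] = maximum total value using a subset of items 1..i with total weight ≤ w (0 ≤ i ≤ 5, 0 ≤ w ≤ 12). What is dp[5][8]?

11

i\w   0   1   2   3   4   5   6   7   8   9  10  11  12
  0   0   0   0   0   0   0   0   0   0   0   0   0   0
  1   0   0   0   0   0   8   8   8   8   8   8   8   8
  2   0   0   0   0   0   8   8   8   8   8   8   8  12
  3   0   0   0   0   0   8   8   8   8   8   8   8  12
  4   0   0   0   0   0   8   8   8   8   8   8   8  12
  5   0   0   3   3   3   8   8  11  11  11  11  11  12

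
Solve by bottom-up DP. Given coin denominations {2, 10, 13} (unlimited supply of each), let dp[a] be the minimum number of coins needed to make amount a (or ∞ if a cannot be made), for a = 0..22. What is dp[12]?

 a  0  1  2  3  4  5  6  7  8  9 10 11 12 13 14 15 16 17 18 19 20 21 22
dp  0  -  1  -  2  -  3  -  4  -  1  -  2  1  3  2  4  3  5  4  2  5  3
(- denotes ∞ / unreachable)

2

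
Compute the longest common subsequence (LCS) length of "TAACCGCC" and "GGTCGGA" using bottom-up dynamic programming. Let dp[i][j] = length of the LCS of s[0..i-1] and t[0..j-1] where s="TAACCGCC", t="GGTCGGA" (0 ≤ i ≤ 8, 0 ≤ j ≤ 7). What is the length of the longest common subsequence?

   ''  G  G  T  C  G  G  A
''  0  0  0  0  0  0  0  0
 T  0  0  0  1  1  1  1  1
 A  0  0  0  1  1  1  1  2
 A  0  0  0  1  1  1  1  2
 C  0  0  0  1  2  2  2  2
 C  0  0  0  1  2  2  2  2
 G  0  1  1  1  2  3  3  3
 C  0  1  1  1  2  3  3  3
 C  0  1  1  1  2  3  3  3

3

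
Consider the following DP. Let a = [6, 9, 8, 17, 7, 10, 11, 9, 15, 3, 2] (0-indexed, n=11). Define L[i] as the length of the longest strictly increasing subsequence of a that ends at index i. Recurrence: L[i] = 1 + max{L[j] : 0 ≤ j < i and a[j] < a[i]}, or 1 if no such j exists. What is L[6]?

4

   i    0    1    2    3    4    5    6    7    8    9   10
a[i]    6    9    8   17    7   10   11    9   15    3    2
L[i]    1    2    2    3    2    3    4    3    5    1    1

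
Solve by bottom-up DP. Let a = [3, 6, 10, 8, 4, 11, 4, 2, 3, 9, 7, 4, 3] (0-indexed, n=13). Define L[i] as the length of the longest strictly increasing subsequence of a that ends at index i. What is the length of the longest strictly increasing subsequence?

4

   i    0    1    2    3    4    5    6    7    8    9   10   11   12
a[i]    3    6   10    8    4   11    4    2    3    9    7    4    3
L[i]    1    2    3    3    2    4    2    1    2    4    3    3    2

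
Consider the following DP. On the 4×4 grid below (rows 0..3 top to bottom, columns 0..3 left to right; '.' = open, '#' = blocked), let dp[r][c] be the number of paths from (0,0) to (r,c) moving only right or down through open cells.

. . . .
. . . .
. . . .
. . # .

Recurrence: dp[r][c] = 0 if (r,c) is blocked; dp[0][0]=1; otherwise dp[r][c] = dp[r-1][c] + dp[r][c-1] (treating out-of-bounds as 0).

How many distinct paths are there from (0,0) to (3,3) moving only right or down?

10

r\c   0   1   2   3
  0   1   1   1   1
  1   1   2   3   4
  2   1   3   6  10
  3   1   4   0  10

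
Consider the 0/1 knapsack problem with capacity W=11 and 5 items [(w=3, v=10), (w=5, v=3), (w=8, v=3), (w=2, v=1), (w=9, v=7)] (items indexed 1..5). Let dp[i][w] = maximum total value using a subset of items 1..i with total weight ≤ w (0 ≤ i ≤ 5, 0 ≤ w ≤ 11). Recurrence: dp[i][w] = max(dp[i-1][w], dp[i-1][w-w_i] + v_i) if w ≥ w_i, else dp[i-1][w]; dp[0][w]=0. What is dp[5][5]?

i\w   0   1   2   3   4   5   6   7   8   9  10  11
  0   0   0   0   0   0   0   0   0   0   0   0   0
  1   0   0   0  10  10  10  10  10  10  10  10  10
  2   0   0   0  10  10  10  10  10  13  13  13  13
  3   0   0   0  10  10  10  10  10  13  13  13  13
  4   0   0   1  10  10  11  11  11  13  13  14  14
  5   0   0   1  10  10  11  11  11  13  13  14  14

11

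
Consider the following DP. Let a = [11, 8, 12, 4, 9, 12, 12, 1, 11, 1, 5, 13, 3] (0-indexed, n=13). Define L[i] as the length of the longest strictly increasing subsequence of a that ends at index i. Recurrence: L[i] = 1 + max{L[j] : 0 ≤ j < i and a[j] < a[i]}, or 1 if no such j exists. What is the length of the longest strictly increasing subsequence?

4

   i    0    1    2    3    4    5    6    7    8    9   10   11   12
a[i]   11    8   12    4    9   12   12    1   11    1    5   13    3
L[i]    1    1    2    1    2    3    3    1    3    1    2    4    2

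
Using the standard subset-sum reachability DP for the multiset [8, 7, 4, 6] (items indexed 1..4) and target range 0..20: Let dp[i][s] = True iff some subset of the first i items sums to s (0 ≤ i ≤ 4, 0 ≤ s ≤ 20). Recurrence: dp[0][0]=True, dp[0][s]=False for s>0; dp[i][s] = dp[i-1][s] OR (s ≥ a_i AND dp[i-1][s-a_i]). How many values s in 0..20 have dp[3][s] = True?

8

i\s   0   1   2   3   4   5   6   7   8   9  10  11  12  13  14  15  16  17  18  19  20
  0   T   F   F   F   F   F   F   F   F   F   F   F   F   F   F   F   F   F   F   F   F
  1   T   F   F   F   F   F   F   F   T   F   F   F   F   F   F   F   F   F   F   F   F
  2   T   F   F   F   F   F   F   T   T   F   F   F   F   F   F   T   F   F   F   F   F
  3   T   F   F   F   T   F   F   T   T   F   F   T   T   F   F   T   F   F   F   T   F
  4   T   F   F   F   T   F   T   T   T   F   T   T   T   T   T   T   F   T   T   T   F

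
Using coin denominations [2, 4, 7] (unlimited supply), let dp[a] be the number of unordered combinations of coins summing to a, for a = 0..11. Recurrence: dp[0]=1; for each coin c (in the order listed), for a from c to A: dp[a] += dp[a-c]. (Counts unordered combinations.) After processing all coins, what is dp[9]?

1

after  coin     0     1     2     3     4     5     6     7     8     9    10    11
          2     1     0     1     0     1     0     1     0     1     0     1     0
          4     1     0     1     0     2     0     2     0     3     0     3     0
          7     1     0     1     0     2     0     2     1     3     1     3     2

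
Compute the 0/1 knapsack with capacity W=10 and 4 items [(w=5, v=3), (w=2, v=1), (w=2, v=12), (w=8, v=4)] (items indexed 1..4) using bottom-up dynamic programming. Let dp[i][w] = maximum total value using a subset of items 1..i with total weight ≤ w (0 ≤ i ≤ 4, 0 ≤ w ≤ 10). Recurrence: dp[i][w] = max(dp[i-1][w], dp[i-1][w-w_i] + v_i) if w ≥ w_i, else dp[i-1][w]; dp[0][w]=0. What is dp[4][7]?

15

i\w   0   1   2   3   4   5   6   7   8   9  10
  0   0   0   0   0   0   0   0   0   0   0   0
  1   0   0   0   0   0   3   3   3   3   3   3
  2   0   0   1   1   1   3   3   4   4   4   4
  3   0   0  12  12  13  13  13  15  15  16  16
  4   0   0  12  12  13  13  13  15  15  16  16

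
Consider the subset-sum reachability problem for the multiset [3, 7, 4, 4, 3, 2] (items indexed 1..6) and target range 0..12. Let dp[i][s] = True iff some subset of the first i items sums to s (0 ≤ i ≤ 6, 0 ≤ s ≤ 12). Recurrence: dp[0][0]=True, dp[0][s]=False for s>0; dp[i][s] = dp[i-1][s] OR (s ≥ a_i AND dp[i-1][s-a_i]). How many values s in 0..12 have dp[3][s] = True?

i\s   0   1   2   3   4   5   6   7   8   9  10  11  12
  0   T   F   F   F   F   F   F   F   F   F   F   F   F
  1   T   F   F   T   F   F   F   F   F   F   F   F   F
  2   T   F   F   T   F   F   F   T   F   F   T   F   F
  3   T   F   F   T   T   F   F   T   F   F   T   T   F
  4   T   F   F   T   T   F   F   T   T   F   T   T   F
  5   T   F   F   T   T   F   T   T   T   F   T   T   F
  6   T   F   T   T   T   T   T   T   T   T   T   T   T

6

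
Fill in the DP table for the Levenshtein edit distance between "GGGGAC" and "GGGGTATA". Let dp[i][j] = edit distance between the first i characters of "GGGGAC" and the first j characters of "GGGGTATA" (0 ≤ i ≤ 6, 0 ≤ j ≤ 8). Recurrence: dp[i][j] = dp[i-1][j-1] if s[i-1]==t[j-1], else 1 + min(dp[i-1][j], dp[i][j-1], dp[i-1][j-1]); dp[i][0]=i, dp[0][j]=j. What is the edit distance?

   ''  G  G  G  G  T  A  T  A
''  0  1  2  3  4  5  6  7  8
 G  1  0  1  2  3  4  5  6  7
 G  2  1  0  1  2  3  4  5  6
 G  3  2  1  0  1  2  3  4  5
 G  4  3  2  1  0  1  2  3  4
 A  5  4  3  2  1  1  1  2  3
 C  6  5  4  3  2  2  2  2  3

3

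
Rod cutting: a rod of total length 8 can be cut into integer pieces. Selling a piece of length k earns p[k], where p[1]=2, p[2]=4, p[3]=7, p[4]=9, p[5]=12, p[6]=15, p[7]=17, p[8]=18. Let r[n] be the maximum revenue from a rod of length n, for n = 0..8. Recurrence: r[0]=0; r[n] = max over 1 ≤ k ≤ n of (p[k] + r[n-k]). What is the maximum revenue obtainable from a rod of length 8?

   n    0    1    2    3    4    5    6    7    8
r[n]    0    2    4    7    9   12   15   17   19

19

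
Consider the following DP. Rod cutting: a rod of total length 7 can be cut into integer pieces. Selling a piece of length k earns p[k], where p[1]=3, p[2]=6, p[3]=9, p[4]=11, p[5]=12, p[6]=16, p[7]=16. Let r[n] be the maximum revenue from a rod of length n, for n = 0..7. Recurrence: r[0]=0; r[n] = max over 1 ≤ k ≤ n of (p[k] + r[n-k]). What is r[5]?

   n    0    1    2    3    4    5    6    7
r[n]    0    3    6    9   12   15   18   21

15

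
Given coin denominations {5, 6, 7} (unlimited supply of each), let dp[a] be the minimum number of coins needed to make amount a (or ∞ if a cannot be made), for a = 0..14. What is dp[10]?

 a  0  1  2  3  4  5  6  7  8  9 10 11 12 13 14
dp  0  -  -  -  -  1  1  1  -  -  2  2  2  2  2
(- denotes ∞ / unreachable)

2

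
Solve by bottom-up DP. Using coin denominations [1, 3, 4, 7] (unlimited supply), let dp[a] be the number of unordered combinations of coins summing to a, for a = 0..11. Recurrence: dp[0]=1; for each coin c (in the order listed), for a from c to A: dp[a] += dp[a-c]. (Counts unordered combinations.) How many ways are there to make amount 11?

after  coin     0     1     2     3     4     5     6     7     8     9    10    11
          1     1     1     1     1     1     1     1     1     1     1     1     1
          3     1     1     1     2     2     2     3     3     3     4     4     4
          4     1     1     1     2     3     3     4     5     6     7     8     9
          7     1     1     1     2     3     3     4     6     7     8    10    12

12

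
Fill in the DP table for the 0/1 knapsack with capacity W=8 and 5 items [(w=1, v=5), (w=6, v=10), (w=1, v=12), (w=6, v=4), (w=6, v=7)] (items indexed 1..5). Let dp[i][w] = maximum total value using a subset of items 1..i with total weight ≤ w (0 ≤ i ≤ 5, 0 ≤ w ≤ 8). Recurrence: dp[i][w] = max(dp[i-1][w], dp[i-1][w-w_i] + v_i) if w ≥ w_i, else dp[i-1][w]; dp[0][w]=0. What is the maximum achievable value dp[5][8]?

27

i\w   0   1   2   3   4   5   6   7   8
  0   0   0   0   0   0   0   0   0   0
  1   0   5   5   5   5   5   5   5   5
  2   0   5   5   5   5   5  10  15  15
  3   0  12  17  17  17  17  17  22  27
  4   0  12  17  17  17  17  17  22  27
  5   0  12  17  17  17  17  17  22  27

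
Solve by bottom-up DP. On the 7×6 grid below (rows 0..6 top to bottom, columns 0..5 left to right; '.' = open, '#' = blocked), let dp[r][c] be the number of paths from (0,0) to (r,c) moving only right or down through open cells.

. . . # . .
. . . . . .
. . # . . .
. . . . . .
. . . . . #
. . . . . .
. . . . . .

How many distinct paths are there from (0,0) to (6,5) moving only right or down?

173

r\c   0   1   2   3   4   5
  0   1   1   1   0   0   0
  1   1   2   3   3   3   3
  2   1   3   0   3   6   9
  3   1   4   4   7  13  22
  4   1   5   9  16  29   0
  5   1   6  15  31  60  60
  6   1   7  22  53 113 173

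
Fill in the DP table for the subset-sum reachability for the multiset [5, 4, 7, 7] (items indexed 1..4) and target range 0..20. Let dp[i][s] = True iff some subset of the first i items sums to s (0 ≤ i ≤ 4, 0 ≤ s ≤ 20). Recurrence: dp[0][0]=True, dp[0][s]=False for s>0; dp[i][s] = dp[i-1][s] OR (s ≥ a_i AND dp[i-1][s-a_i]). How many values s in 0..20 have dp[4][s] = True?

11

i\s   0   1   2   3   4   5   6   7   8   9  10  11  12  13  14  15  16  17  18  19  20
  0   T   F   F   F   F   F   F   F   F   F   F   F   F   F   F   F   F   F   F   F   F
  1   T   F   F   F   F   T   F   F   F   F   F   F   F   F   F   F   F   F   F   F   F
  2   T   F   F   F   T   T   F   F   F   T   F   F   F   F   F   F   F   F   F   F   F
  3   T   F   F   F   T   T   F   T   F   T   F   T   T   F   F   F   T   F   F   F   F
  4   T   F   F   F   T   T   F   T   F   T   F   T   T   F   T   F   T   F   T   T   F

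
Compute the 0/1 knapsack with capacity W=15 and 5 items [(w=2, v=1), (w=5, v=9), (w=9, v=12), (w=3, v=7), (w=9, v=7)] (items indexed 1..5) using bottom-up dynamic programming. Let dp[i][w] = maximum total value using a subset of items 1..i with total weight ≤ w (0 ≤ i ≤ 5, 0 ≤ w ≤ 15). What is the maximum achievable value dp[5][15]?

21

i\w   0   1   2   3   4   5   6   7   8   9  10  11  12  13  14  15
  0   0   0   0   0   0   0   0   0   0   0   0   0   0   0   0   0
  1   0   0   1   1   1   1   1   1   1   1   1   1   1   1   1   1
  2   0   0   1   1   1   9   9  10  10  10  10  10  10  10  10  10
  3   0   0   1   1   1   9   9  10  10  12  12  13  13  13  21  21
  4   0   0   1   7   7   9   9  10  16  16  17  17  19  19  21  21
  5   0   0   1   7   7   9   9  10  16  16  17  17  19  19  21  21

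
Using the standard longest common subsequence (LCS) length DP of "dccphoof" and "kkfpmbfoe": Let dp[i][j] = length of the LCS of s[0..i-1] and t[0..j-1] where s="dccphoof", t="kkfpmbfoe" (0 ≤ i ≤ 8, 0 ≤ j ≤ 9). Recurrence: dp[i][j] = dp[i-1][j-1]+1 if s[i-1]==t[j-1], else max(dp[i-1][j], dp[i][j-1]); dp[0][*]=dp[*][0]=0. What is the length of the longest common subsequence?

2

   ''  k  k  f  p  m  b  f  o  e
''  0  0  0  0  0  0  0  0  0  0
 d  0  0  0  0  0  0  0  0  0  0
 c  0  0  0  0  0  0  0  0  0  0
 c  0  0  0  0  0  0  0  0  0  0
 p  0  0  0  0  1  1  1  1  1  1
 h  0  0  0  0  1  1  1  1  1  1
 o  0  0  0  0  1  1  1  1  2  2
 o  0  0  0  0  1  1  1  1  2  2
 f  0  0  0  1  1  1  1  2  2  2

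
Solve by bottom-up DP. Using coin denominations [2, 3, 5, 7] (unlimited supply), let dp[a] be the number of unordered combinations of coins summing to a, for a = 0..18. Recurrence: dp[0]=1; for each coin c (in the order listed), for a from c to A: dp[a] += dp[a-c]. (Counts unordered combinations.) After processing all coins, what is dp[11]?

after  coin     0     1     2     3     4     5     6     7     8     9    10    11    12    13    14    15    16    17    18
          2     1     0     1     0     1     0     1     0     1     0     1     0     1     0     1     0     1     0     1
          3     1     0     1     1     1     1     2     1     2     2     2     2     3     2     3     3     3     3     4
          5     1     0     1     1     1     2     2     2     3     3     4     4     5     5     6     7     7     8     9
          7     1     0     1     1     1     2     2     3     3     4     5     5     7     7     9    10    11    13    14

5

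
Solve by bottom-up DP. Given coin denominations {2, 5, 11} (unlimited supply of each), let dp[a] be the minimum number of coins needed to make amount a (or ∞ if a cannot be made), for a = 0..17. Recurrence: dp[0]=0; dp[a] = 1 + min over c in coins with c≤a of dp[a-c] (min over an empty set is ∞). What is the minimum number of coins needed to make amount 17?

 a  0  1  2  3  4  5  6  7  8  9 10 11 12 13 14 15 16 17
dp  0  -  1  -  2  1  3  2  4  3  2  1  3  2  4  3  2  4
(- denotes ∞ / unreachable)

4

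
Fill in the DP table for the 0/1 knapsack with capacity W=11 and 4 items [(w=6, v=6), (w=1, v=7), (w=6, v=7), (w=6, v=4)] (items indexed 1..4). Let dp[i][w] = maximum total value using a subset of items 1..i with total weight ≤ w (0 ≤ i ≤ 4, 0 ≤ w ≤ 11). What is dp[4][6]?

7

i\w   0   1   2   3   4   5   6   7   8   9  10  11
  0   0   0   0   0   0   0   0   0   0   0   0   0
  1   0   0   0   0   0   0   6   6   6   6   6   6
  2   0   7   7   7   7   7   7  13  13  13  13  13
  3   0   7   7   7   7   7   7  14  14  14  14  14
  4   0   7   7   7   7   7   7  14  14  14  14  14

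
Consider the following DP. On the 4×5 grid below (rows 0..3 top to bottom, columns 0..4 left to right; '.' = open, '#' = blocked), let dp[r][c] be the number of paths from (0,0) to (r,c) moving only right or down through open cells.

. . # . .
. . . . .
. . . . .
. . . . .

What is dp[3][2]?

r\c   0   1   2   3   4
  0   1   1   0   0   0
  1   1   2   2   2   2
  2   1   3   5   7   9
  3   1   4   9  16  25

9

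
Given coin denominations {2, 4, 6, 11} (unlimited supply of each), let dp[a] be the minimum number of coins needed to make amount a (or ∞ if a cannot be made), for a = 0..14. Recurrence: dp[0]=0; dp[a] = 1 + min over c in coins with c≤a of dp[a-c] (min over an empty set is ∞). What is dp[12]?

 a  0  1  2  3  4  5  6  7  8  9 10 11 12 13 14
dp  0  -  1  -  1  -  1  -  2  -  2  1  2  2  3
(- denotes ∞ / unreachable)

2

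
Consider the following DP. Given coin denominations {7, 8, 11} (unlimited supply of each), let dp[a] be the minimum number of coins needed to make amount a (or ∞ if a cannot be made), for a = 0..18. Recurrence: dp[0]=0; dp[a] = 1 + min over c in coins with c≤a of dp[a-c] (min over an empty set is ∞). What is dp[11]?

1

 a  0  1  2  3  4  5  6  7  8  9 10 11 12 13 14 15 16 17 18
dp  0  -  -  -  -  -  -  1  1  -  -  1  -  -  2  2  2  -  2
(- denotes ∞ / unreachable)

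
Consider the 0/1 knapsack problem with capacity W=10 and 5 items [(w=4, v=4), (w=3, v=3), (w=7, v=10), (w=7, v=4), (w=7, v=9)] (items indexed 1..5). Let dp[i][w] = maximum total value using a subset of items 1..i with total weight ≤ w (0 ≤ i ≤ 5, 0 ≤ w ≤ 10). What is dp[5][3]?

3

i\w   0   1   2   3   4   5   6   7   8   9  10
  0   0   0   0   0   0   0   0   0   0   0   0
  1   0   0   0   0   4   4   4   4   4   4   4
  2   0   0   0   3   4   4   4   7   7   7   7
  3   0   0   0   3   4   4   4  10  10  10  13
  4   0   0   0   3   4   4   4  10  10  10  13
  5   0   0   0   3   4   4   4  10  10  10  13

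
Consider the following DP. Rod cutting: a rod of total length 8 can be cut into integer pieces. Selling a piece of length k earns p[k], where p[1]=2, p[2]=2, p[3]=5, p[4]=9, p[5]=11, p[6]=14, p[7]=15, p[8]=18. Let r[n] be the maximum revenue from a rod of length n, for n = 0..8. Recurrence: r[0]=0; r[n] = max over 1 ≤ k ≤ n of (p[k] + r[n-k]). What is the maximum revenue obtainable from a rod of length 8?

18

   n    0    1    2    3    4    5    6    7    8
r[n]    0    2    4    6    9   11   14   16   18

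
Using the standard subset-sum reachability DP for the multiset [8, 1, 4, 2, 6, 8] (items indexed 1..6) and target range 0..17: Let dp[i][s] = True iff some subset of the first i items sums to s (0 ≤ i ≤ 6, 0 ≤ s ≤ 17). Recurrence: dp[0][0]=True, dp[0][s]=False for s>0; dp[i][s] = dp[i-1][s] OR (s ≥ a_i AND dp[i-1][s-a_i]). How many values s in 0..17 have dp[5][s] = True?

18

i\s   0   1   2   3   4   5   6   7   8   9  10  11  12  13  14  15  16  17
  0   T   F   F   F   F   F   F   F   F   F   F   F   F   F   F   F   F   F
  1   T   F   F   F   F   F   F   F   T   F   F   F   F   F   F   F   F   F
  2   T   T   F   F   F   F   F   F   T   T   F   F   F   F   F   F   F   F
  3   T   T   F   F   T   T   F   F   T   T   F   F   T   T   F   F   F   F
  4   T   T   T   T   T   T   T   T   T   T   T   T   T   T   T   T   F   F
  5   T   T   T   T   T   T   T   T   T   T   T   T   T   T   T   T   T   T
  6   T   T   T   T   T   T   T   T   T   T   T   T   T   T   T   T   T   T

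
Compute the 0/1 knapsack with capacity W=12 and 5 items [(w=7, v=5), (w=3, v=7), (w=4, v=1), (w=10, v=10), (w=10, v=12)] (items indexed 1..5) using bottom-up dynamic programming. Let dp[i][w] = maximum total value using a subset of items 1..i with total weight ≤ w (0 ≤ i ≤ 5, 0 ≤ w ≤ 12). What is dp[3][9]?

8

i\w   0   1   2   3   4   5   6   7   8   9  10  11  12
  0   0   0   0   0   0   0   0   0   0   0   0   0   0
  1   0   0   0   0   0   0   0   5   5   5   5   5   5
  2   0   0   0   7   7   7   7   7   7   7  12  12  12
  3   0   0   0   7   7   7   7   8   8   8  12  12  12
  4   0   0   0   7   7   7   7   8   8   8  12  12  12
  5   0   0   0   7   7   7   7   8   8   8  12  12  12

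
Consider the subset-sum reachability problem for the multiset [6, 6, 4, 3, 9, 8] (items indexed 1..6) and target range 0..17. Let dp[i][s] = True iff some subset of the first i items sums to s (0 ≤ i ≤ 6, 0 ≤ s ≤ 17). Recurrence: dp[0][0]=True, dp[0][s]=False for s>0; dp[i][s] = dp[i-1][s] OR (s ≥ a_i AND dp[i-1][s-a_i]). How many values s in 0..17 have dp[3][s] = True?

6

i\s   0   1   2   3   4   5   6   7   8   9  10  11  12  13  14  15  16  17
  0   T   F   F   F   F   F   F   F   F   F   F   F   F   F   F   F   F   F
  1   T   F   F   F   F   F   T   F   F   F   F   F   F   F   F   F   F   F
  2   T   F   F   F   F   F   T   F   F   F   F   F   T   F   F   F   F   F
  3   T   F   F   F   T   F   T   F   F   F   T   F   T   F   F   F   T   F
  4   T   F   F   T   T   F   T   T   F   T   T   F   T   T   F   T   T   F
  5   T   F   F   T   T   F   T   T   F   T   T   F   T   T   F   T   T   F
  6   T   F   F   T   T   F   T   T   T   T   T   T   T   T   T   T   T   T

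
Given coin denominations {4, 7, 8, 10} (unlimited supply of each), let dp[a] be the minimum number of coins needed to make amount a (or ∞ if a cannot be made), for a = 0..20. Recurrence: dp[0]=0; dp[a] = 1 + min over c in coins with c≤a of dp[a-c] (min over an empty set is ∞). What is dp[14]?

 a  0  1  2  3  4  5  6  7  8  9 10 11 12 13 14 15 16 17 18 19 20
dp  0  -  -  -  1  -  -  1  1  -  1  2  2  -  2  2  2  2  2  3  2
(- denotes ∞ / unreachable)

2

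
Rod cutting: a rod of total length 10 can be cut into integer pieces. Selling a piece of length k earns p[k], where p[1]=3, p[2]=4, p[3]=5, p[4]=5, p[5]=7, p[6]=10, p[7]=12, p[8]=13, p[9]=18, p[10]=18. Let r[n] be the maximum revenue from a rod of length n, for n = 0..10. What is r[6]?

18

   n    0    1    2    3    4    5    6    7    8    9   10
r[n]    0    3    6    9   12   15   18   21   24   27   30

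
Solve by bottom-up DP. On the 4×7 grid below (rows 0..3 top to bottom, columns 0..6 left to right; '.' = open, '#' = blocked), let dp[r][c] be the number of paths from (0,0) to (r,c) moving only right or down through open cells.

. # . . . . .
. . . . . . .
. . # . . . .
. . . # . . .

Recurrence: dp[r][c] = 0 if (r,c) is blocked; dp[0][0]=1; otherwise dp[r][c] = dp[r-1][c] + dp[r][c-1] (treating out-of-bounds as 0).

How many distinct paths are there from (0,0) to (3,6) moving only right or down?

r\c   0   1   2   3   4   5   6
  0   1   0   0   0   0   0   0
  1   1   1   1   1   1   1   1
  2   1   2   0   1   2   3   4
  3   1   3   3   0   2   5   9

9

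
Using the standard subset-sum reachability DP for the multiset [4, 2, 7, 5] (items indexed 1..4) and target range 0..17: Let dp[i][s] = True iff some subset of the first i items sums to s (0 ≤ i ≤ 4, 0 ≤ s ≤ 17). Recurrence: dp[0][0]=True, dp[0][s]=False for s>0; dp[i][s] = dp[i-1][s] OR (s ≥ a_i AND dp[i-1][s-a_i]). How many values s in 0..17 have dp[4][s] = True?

i\s   0   1   2   3   4   5   6   7   8   9  10  11  12  13  14  15  16  17
  0   T   F   F   F   F   F   F   F   F   F   F   F   F   F   F   F   F   F
  1   T   F   F   F   T   F   F   F   F   F   F   F   F   F   F   F   F   F
  2   T   F   T   F   T   F   T   F   F   F   F   F   F   F   F   F   F   F
  3   T   F   T   F   T   F   T   T   F   T   F   T   F   T   F   F   F   F
  4   T   F   T   F   T   T   T   T   F   T   F   T   T   T   T   F   T   F

12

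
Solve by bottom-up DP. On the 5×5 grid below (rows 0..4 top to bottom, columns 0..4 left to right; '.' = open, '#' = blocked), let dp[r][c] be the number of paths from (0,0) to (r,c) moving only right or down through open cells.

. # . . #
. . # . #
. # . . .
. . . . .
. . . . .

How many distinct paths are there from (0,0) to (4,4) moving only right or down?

r\c   0   1   2   3   4
  0   1   0   0   0   0
  1   1   1   0   0   0
  2   1   0   0   0   0
  3   1   1   1   1   1
  4   1   2   3   4   5

5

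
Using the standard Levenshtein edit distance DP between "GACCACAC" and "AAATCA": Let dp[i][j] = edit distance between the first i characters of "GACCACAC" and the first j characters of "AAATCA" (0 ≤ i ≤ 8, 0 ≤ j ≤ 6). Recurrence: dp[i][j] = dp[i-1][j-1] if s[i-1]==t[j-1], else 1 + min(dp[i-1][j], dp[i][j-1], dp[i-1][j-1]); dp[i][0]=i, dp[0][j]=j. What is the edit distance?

   ''  A  A  A  T  C  A
''  0  1  2  3  4  5  6
 G  1  1  2  3  4  5  6
 A  2  1  1  2  3  4  5
 C  3  2  2  2  3  3  4
 C  4  3  3  3  3  3  4
 A  5  4  3  3  4  4  3
 C  6  5  4  4  4  4  4
 A  7  6  5  4  5  5  4
 C  8  7  6  5  5  5  5

5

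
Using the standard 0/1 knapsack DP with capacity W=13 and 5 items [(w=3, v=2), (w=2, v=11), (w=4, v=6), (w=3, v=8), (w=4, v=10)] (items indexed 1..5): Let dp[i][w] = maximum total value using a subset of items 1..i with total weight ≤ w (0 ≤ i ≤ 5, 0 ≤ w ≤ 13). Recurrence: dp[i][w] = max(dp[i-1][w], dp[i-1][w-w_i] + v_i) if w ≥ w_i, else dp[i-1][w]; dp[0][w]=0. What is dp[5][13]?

35

i\w   0   1   2   3   4   5   6   7   8   9  10  11  12  13
  0   0   0   0   0   0   0   0   0   0   0   0   0   0   0
  1   0   0   0   2   2   2   2   2   2   2   2   2   2   2
  2   0   0  11  11  11  13  13  13  13  13  13  13  13  13
  3   0   0  11  11  11  13  17  17  17  19  19  19  19  19
  4   0   0  11  11  11  19  19  19  21  25  25  25  27  27
  5   0   0  11  11  11  19  21  21  21  29  29  29  31  35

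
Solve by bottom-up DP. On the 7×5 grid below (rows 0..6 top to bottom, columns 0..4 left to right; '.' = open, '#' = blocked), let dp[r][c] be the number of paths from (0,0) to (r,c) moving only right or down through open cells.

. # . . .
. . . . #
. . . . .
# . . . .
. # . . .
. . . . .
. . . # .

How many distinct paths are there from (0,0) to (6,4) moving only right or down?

46

r\c   0   1   2   3   4
  0   1   0   0   0   0
  1   1   1   1   1   0
  2   1   2   3   4   4
  3   0   2   5   9  13
  4   0   0   5  14  27
  5   0   0   5  19  46
  6   0   0   5   0  46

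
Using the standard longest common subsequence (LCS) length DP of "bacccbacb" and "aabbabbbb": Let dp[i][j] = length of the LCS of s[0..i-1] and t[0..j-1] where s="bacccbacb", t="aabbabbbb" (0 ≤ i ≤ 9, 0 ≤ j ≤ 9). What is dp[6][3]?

2

   ''  a  a  b  b  a  b  b  b  b
''  0  0  0  0  0  0  0  0  0  0
 b  0  0  0  1  1  1  1  1  1  1
 a  0  1  1  1  1  2  2  2  2  2
 c  0  1  1  1  1  2  2  2  2  2
 c  0  1  1  1  1  2  2  2  2  2
 c  0  1  1  1  1  2  2  2  2  2
 b  0  1  1  2  2  2  3  3  3  3
 a  0  1  2  2  2  3  3  3  3  3
 c  0  1  2  2  2  3  3  3  3  3
 b  0  1  2  3  3  3  4  4  4  4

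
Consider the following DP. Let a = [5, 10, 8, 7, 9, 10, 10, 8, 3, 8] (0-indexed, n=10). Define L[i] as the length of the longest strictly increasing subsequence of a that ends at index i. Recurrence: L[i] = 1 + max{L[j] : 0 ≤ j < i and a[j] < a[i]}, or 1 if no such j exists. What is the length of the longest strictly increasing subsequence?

   i    0    1    2    3    4    5    6    7    8    9
a[i]    5   10    8    7    9   10   10    8    3    8
L[i]    1    2    2    2    3    4    4    3    1    3

4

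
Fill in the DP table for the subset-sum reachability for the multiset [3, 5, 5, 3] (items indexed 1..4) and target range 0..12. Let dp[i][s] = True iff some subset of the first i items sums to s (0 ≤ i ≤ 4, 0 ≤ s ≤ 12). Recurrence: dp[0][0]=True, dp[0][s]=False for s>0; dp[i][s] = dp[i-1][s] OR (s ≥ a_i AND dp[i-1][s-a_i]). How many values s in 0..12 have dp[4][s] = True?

i\s   0   1   2   3   4   5   6   7   8   9  10  11  12
  0   T   F   F   F   F   F   F   F   F   F   F   F   F
  1   T   F   F   T   F   F   F   F   F   F   F   F   F
  2   T   F   F   T   F   T   F   F   T   F   F   F   F
  3   T   F   F   T   F   T   F   F   T   F   T   F   F
  4   T   F   F   T   F   T   T   F   T   F   T   T   F

7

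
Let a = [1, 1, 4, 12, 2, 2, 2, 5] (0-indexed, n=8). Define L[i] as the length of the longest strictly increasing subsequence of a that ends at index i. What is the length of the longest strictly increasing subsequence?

   i    0    1    2    3    4    5    6    7
a[i]    1    1    4   12    2    2    2    5
L[i]    1    1    2    3    2    2    2    3

3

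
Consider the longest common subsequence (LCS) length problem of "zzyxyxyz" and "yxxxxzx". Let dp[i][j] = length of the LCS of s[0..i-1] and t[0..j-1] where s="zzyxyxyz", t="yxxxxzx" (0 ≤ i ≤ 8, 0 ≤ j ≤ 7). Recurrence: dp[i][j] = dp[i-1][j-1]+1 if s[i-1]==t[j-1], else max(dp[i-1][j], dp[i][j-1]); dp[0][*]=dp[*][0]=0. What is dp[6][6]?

3

   ''  y  x  x  x  x  z  x
''  0  0  0  0  0  0  0  0
 z  0  0  0  0  0  0  1  1
 z  0  0  0  0  0  0  1  1
 y  0  1  1  1  1  1  1  1
 x  0  1  2  2  2  2  2  2
 y  0  1  2  2  2  2  2  2
 x  0  1  2  3  3  3  3  3
 y  0  1  2  3  3  3  3  3
 z  0  1  2  3  3  3  4  4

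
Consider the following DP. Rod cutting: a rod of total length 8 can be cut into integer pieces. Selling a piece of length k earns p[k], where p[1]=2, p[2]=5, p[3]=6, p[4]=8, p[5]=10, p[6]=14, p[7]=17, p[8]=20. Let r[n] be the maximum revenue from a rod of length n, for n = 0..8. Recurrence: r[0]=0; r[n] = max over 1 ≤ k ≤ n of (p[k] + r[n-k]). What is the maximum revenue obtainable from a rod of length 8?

20

   n    0    1    2    3    4    5    6    7    8
r[n]    0    2    5    7   10   12   15   17   20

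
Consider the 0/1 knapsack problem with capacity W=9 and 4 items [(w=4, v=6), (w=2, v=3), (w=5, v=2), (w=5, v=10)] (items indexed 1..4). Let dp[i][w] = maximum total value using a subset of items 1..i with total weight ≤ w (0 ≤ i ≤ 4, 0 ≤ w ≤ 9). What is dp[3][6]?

9

i\w   0   1   2   3   4   5   6   7   8   9
  0   0   0   0   0   0   0   0   0   0   0
  1   0   0   0   0   6   6   6   6   6   6
  2   0   0   3   3   6   6   9   9   9   9
  3   0   0   3   3   6   6   9   9   9   9
  4   0   0   3   3   6  10  10  13  13  16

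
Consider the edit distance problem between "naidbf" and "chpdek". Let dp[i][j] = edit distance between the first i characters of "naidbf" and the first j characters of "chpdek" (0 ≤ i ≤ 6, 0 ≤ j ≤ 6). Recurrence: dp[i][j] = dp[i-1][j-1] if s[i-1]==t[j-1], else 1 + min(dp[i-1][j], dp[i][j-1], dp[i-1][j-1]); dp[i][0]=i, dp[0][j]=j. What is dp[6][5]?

   ''  c  h  p  d  e  k
''  0  1  2  3  4  5  6
 n  1  1  2  3  4  5  6
 a  2  2  2  3  4  5  6
 i  3  3  3  3  4  5  6
 d  4  4  4  4  3  4  5
 b  5  5  5  5  4  4  5
 f  6  6  6  6  5  5  5

5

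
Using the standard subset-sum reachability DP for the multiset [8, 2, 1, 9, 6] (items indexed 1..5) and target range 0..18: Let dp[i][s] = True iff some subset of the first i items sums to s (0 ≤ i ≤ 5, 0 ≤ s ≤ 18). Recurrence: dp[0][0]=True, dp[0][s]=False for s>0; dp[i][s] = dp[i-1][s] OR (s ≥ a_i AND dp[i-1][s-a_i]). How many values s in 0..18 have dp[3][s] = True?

i\s   0   1   2   3   4   5   6   7   8   9  10  11  12  13  14  15  16  17  18
  0   T   F   F   F   F   F   F   F   F   F   F   F   F   F   F   F   F   F   F
  1   T   F   F   F   F   F   F   F   T   F   F   F   F   F   F   F   F   F   F
  2   T   F   T   F   F   F   F   F   T   F   T   F   F   F   F   F   F   F   F
  3   T   T   T   T   F   F   F   F   T   T   T   T   F   F   F   F   F   F   F
  4   T   T   T   T   F   F   F   F   T   T   T   T   T   F   F   F   F   T   T
  5   T   T   T   T   F   F   T   T   T   T   T   T   T   F   T   T   T   T   T

8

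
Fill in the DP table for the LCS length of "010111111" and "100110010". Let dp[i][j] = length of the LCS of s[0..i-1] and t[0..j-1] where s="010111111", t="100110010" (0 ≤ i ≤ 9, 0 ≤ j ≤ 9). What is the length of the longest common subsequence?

5

   ''  1  0  0  1  1  0  0  1  0
''  0  0  0  0  0  0  0  0  0  0
 0  0  0  1  1  1  1  1  1  1  1
 1  0  1  1  1  2  2  2  2  2  2
 0  0  1  2  2  2  2  3  3  3  3
 1  0  1  2  2  3  3  3  3  4  4
 1  0  1  2  2  3  4  4  4  4  4
 1  0  1  2  2  3  4  4  4  5  5
 1  0  1  2  2  3  4  4  4  5  5
 1  0  1  2  2  3  4  4  4  5  5
 1  0  1  2  2  3  4  4  4  5  5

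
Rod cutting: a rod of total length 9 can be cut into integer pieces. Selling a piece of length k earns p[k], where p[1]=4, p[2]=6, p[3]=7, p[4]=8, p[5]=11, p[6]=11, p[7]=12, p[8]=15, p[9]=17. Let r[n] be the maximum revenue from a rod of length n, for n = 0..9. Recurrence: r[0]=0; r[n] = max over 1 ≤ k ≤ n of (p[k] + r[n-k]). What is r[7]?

   n    0    1    2    3    4    5    6    7    8    9
r[n]    0    4    8   12   16   20   24   28   32   36

28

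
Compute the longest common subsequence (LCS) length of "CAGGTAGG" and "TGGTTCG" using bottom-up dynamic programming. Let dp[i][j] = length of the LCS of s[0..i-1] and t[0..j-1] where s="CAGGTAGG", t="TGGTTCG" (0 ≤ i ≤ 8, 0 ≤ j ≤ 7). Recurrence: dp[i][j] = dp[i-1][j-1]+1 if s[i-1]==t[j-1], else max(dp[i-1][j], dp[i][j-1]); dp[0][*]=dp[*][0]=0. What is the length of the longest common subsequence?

4

   ''  T  G  G  T  T  C  G
''  0  0  0  0  0  0  0  0
 C  0  0  0  0  0  0  1  1
 A  0  0  0  0  0  0  1  1
 G  0  0  1  1  1  1  1  2
 G  0  0  1  2  2  2  2  2
 T  0  1  1  2  3  3  3  3
 A  0  1  1  2  3  3  3  3
 G  0  1  2  2  3  3  3  4
 G  0  1  2  3  3  3  3  4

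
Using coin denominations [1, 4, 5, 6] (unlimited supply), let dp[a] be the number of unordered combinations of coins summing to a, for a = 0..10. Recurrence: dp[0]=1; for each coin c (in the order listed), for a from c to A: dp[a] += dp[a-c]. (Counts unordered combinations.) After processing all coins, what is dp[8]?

after  coin     0     1     2     3     4     5     6     7     8     9    10
          1     1     1     1     1     1     1     1     1     1     1     1
          4     1     1     1     1     2     2     2     2     3     3     3
          5     1     1     1     1     2     3     3     3     4     5     6
          6     1     1     1     1     2     3     4     4     5     6     8

5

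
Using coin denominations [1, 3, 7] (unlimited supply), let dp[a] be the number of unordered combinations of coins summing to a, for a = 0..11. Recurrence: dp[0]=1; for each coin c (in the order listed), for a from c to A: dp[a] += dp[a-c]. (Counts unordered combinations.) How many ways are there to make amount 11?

6

after  coin     0     1     2     3     4     5     6     7     8     9    10    11
          1     1     1     1     1     1     1     1     1     1     1     1     1
          3     1     1     1     2     2     2     3     3     3     4     4     4
          7     1     1     1     2     2     2     3     4     4     5     6     6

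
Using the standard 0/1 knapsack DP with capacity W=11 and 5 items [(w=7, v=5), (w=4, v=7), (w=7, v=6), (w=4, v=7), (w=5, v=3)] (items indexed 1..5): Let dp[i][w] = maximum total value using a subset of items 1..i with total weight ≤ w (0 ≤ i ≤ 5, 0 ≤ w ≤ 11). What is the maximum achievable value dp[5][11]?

14

i\w   0   1   2   3   4   5   6   7   8   9  10  11
  0   0   0   0   0   0   0   0   0   0   0   0   0
  1   0   0   0   0   0   0   0   5   5   5   5   5
  2   0   0   0   0   7   7   7   7   7   7   7  12
  3   0   0   0   0   7   7   7   7   7   7   7  13
  4   0   0   0   0   7   7   7   7  14  14  14  14
  5   0   0   0   0   7   7   7   7  14  14  14  14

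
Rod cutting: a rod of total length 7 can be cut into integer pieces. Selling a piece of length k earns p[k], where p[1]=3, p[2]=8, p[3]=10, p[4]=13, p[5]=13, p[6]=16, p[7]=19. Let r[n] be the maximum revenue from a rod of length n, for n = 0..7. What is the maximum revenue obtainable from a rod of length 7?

27

   n    0    1    2    3    4    5    6    7
r[n]    0    3    8   11   16   19   24   27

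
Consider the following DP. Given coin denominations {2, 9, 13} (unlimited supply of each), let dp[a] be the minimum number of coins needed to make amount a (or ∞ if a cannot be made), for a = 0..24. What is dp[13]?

1

 a  0  1  2  3  4  5  6  7  8  9 10 11 12 13 14 15 16 17 18 19 20 21 22 23 24
dp  0  -  1  -  2  -  3  -  4  1  5  2  6  1  7  2  8  3  2  4  3  5  2  6  3
(- denotes ∞ / unreachable)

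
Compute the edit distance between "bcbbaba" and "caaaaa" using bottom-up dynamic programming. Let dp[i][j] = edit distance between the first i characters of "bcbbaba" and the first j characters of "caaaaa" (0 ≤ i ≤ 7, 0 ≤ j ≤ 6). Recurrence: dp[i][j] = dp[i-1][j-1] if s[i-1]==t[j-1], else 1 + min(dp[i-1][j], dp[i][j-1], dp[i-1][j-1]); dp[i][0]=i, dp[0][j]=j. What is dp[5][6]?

5

   ''  c  a  a  a  a  a
''  0  1  2  3  4  5  6
 b  1  1  2  3  4  5  6
 c  2  1  2  3  4  5  6
 b  3  2  2  3  4  5  6
 b  4  3  3  3  4  5  6
 a  5  4  3  3  3  4  5
 b  6  5  4  4  4  4  5
 a  7  6  5  4  4  4  4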